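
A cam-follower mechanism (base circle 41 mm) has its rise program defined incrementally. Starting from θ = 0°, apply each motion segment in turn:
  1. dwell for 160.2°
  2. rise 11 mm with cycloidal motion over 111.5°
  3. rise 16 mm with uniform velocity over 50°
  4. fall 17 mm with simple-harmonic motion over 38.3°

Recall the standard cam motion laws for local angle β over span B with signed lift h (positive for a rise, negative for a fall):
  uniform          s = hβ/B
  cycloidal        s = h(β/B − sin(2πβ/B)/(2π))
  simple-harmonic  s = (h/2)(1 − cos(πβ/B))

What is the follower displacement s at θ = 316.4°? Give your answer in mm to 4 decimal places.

seg 1 [0°–160.2°] dwell: s stays 0.0000
seg 2 [160.2°–271.7°] cycloidal, h=11: full span → s += 11 → s = 11.0000
seg 3 [271.7°–321.7°] uniform, h=16: θ=316.4° here. β=44.7, B=50. 16·44.7/50 = 14.3040 → s = 25.3040

25.3040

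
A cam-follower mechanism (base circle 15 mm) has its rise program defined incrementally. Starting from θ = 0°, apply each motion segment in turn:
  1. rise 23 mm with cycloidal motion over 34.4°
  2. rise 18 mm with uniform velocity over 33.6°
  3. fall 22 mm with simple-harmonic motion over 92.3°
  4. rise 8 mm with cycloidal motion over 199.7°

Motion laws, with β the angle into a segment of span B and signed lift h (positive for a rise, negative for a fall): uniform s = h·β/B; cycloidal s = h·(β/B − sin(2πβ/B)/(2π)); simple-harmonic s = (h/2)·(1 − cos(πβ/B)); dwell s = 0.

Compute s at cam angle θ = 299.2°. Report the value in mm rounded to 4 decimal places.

seg 1 [0°–34.4°] cycloidal, h=23: full span → s += 23 → s = 23.0000
seg 2 [34.4°–68°] uniform, h=18: full span → s += 18 → s = 41.0000
seg 3 [68°–160.3°] simple-harmonic, h=-22: full span → s += -22 → s = 19.0000
seg 4 [160.3°–360°] cycloidal, h=8: θ=299.2° here. β=138.9, B=199.7. 8·(0.6955 − sin(2π·0.6955)/(2π)) = 6.7638 → s = 25.7638

25.7638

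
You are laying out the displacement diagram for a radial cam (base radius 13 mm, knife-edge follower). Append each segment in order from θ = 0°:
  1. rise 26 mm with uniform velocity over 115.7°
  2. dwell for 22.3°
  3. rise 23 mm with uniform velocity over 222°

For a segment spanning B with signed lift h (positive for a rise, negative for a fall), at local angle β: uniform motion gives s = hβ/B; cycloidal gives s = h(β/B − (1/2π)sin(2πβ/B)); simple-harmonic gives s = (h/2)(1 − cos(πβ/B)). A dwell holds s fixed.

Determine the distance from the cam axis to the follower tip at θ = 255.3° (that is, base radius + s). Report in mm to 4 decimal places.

seg 1 [0°–115.7°] uniform, h=26: full span → s += 26 → s = 26.0000
seg 2 [115.7°–138°] dwell: s stays 26.0000
seg 3 [138°–360°] uniform, h=23: θ=255.3° here. β=117.3, B=222. 23·117.3/222 = 12.1527 → s = 38.1527
radial distance = base radius + s = 13 + 38.1527 = 51.1527

51.1527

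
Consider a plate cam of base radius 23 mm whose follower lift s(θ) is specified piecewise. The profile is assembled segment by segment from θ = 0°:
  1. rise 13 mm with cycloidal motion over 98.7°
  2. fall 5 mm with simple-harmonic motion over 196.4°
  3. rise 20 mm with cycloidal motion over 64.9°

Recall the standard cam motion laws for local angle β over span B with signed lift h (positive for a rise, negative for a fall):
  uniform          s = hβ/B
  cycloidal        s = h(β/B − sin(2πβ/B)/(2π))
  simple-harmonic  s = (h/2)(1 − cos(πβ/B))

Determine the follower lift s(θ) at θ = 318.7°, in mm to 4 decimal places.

seg 1 [0°–98.7°] cycloidal, h=13: full span → s += 13 → s = 13.0000
seg 2 [98.7°–295.1°] simple-harmonic, h=-5: full span → s += -5 → s = 8.0000
seg 3 [295.1°–360°] cycloidal, h=20: θ=318.7° here. β=23.6, B=64.9. 20·(0.3636 − sin(2π·0.3636)/(2π)) = 4.8671 → s = 12.8671

12.8671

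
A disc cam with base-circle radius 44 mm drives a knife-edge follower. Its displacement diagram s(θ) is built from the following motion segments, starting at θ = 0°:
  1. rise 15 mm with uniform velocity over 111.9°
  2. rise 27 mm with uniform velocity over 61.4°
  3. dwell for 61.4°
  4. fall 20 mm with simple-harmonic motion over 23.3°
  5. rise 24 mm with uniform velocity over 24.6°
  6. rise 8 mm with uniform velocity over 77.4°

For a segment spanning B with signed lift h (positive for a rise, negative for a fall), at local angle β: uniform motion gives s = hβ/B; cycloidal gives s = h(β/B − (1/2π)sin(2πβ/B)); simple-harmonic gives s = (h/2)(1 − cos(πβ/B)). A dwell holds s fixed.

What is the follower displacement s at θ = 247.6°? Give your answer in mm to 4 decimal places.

seg 1 [0°–111.9°] uniform, h=15: full span → s += 15 → s = 15.0000
seg 2 [111.9°–173.3°] uniform, h=27: full span → s += 27 → s = 42.0000
seg 3 [173.3°–234.7°] dwell: s stays 42.0000
seg 4 [234.7°–258°] simple-harmonic, h=-20: θ=247.6° here. β=12.9, B=23.3. -20/2·(1 − cos(π·0.5536)) = -11.6774 → s = 30.3226

30.3226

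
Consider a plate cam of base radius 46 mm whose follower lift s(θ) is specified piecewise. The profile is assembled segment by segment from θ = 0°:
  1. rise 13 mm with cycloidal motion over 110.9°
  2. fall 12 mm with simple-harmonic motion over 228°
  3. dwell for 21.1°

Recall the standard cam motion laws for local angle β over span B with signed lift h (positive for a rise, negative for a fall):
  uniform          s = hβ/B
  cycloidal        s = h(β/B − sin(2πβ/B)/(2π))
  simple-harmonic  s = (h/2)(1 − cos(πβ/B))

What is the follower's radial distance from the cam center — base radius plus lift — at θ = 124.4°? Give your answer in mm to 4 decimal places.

seg 1 [0°–110.9°] cycloidal, h=13: full span → s += 13 → s = 13.0000
seg 2 [110.9°–338.9°] simple-harmonic, h=-12: θ=124.4° here. β=13.5, B=228. -12/2·(1 − cos(π·0.0592)) = -0.1035 → s = 12.8965
radial distance = base radius + s = 46 + 12.8965 = 58.8965

58.8965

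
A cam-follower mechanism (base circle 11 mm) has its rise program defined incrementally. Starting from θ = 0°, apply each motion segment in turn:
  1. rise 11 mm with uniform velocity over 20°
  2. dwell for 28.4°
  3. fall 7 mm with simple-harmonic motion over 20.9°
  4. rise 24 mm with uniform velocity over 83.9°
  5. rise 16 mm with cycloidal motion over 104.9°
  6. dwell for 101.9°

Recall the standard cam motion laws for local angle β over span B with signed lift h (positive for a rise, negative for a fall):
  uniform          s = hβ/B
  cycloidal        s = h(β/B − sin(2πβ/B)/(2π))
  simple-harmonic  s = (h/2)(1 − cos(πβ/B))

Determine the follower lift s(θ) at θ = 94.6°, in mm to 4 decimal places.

seg 1 [0°–20°] uniform, h=11: full span → s += 11 → s = 11.0000
seg 2 [20°–48.4°] dwell: s stays 11.0000
seg 3 [48.4°–69.3°] simple-harmonic, h=-7: full span → s += -7 → s = 4.0000
seg 4 [69.3°–153.2°] uniform, h=24: θ=94.6° here. β=25.3, B=83.9. 24·25.3/83.9 = 7.2372 → s = 11.2372

11.2372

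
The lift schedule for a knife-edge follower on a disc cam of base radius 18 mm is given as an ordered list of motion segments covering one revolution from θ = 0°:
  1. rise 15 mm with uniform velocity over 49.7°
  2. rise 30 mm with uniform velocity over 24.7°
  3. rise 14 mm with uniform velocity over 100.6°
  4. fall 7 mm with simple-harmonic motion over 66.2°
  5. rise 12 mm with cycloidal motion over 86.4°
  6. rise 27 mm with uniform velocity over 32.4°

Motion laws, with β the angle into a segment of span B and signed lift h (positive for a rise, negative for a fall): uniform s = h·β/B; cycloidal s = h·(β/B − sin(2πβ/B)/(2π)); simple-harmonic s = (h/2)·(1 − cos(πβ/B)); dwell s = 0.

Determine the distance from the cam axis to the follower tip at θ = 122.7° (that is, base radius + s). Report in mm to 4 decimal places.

seg 1 [0°–49.7°] uniform, h=15: full span → s += 15 → s = 15.0000
seg 2 [49.7°–74.4°] uniform, h=30: full span → s += 30 → s = 45.0000
seg 3 [74.4°–175°] uniform, h=14: θ=122.7° here. β=48.3, B=100.6. 14·48.3/100.6 = 6.7217 → s = 51.7217
radial distance = base radius + s = 18 + 51.7217 = 69.7217

69.7217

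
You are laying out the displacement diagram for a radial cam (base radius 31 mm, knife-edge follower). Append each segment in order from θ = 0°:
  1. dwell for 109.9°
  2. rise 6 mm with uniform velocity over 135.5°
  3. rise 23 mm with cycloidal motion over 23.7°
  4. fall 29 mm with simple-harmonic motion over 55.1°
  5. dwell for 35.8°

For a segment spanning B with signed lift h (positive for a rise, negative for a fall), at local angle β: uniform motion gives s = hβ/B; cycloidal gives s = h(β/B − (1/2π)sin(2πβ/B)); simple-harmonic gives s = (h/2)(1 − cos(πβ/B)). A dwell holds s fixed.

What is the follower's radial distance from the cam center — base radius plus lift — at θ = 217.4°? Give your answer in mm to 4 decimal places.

seg 1 [0°–109.9°] dwell: s stays 0.0000
seg 2 [109.9°–245.4°] uniform, h=6: θ=217.4° here. β=107.5, B=135.5. 6·107.5/135.5 = 4.7601 → s = 4.7601
radial distance = base radius + s = 31 + 4.7601 = 35.7601

35.7601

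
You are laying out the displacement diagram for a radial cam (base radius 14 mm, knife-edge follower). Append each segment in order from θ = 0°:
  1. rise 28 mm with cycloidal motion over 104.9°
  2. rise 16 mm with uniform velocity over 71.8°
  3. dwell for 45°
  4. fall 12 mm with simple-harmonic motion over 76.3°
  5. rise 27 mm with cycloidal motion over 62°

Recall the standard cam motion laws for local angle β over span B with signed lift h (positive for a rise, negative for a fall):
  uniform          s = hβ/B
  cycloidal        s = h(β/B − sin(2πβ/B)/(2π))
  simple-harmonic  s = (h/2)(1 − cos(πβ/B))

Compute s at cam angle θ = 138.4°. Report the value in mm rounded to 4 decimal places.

seg 1 [0°–104.9°] cycloidal, h=28: full span → s += 28 → s = 28.0000
seg 2 [104.9°–176.7°] uniform, h=16: θ=138.4° here. β=33.5, B=71.8. 16·33.5/71.8 = 7.4652 → s = 35.4652

35.4652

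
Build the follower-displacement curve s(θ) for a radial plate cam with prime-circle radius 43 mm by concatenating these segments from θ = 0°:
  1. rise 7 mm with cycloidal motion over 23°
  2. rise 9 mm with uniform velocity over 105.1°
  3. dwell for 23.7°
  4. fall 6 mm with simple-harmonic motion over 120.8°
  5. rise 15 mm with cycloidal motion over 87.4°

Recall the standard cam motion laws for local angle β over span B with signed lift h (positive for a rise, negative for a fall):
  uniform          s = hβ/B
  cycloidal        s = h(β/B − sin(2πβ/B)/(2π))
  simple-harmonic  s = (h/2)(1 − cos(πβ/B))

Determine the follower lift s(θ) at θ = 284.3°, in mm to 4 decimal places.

seg 1 [0°–23°] cycloidal, h=7: full span → s += 7 → s = 7.0000
seg 2 [23°–128.1°] uniform, h=9: full span → s += 9 → s = 16.0000
seg 3 [128.1°–151.8°] dwell: s stays 16.0000
seg 4 [151.8°–272.6°] simple-harmonic, h=-6: full span → s += -6 → s = 10.0000
seg 5 [272.6°–360°] cycloidal, h=15: θ=284.3° here. β=11.7, B=87.4. 15·(0.1339 − sin(2π·0.1339)/(2π)) = 0.2285 → s = 10.2285

10.2285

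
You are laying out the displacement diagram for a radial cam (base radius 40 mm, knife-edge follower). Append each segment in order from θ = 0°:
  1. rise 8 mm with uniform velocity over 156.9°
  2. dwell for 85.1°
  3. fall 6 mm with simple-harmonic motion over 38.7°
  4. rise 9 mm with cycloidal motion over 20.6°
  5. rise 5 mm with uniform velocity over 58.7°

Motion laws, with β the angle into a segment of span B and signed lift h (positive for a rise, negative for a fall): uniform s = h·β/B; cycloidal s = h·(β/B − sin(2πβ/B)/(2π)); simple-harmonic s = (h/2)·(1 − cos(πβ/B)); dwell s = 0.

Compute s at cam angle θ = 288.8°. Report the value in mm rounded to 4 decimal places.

seg 1 [0°–156.9°] uniform, h=8: full span → s += 8 → s = 8.0000
seg 2 [156.9°–242°] dwell: s stays 8.0000
seg 3 [242°–280.7°] simple-harmonic, h=-6: full span → s += -6 → s = 2.0000
seg 4 [280.7°–301.3°] cycloidal, h=9: θ=288.8° here. β=8.1, B=20.6. 9·(0.3932 − sin(2π·0.3932)/(2π)) = 2.6482 → s = 4.6482

4.6482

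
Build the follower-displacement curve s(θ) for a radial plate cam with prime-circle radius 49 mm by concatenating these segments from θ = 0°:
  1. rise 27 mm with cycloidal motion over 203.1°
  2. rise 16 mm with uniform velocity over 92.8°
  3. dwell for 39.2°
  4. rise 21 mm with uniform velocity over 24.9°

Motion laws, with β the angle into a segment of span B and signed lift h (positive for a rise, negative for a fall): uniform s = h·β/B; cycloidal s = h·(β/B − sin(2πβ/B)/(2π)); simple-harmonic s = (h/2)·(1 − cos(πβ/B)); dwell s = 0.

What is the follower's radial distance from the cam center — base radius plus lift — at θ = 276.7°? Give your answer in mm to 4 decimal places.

seg 1 [0°–203.1°] cycloidal, h=27: full span → s += 27 → s = 27.0000
seg 2 [203.1°–295.9°] uniform, h=16: θ=276.7° here. β=73.6, B=92.8. 16·73.6/92.8 = 12.6897 → s = 39.6897
radial distance = base radius + s = 49 + 39.6897 = 88.6897

88.6897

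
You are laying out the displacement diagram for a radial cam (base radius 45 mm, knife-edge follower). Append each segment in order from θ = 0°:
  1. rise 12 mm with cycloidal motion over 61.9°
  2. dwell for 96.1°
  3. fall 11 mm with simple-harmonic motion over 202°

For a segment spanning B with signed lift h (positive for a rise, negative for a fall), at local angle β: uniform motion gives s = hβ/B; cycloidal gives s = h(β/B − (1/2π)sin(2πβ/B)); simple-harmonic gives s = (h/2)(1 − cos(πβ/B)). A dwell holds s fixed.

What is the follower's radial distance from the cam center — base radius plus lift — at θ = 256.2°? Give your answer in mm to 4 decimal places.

seg 1 [0°–61.9°] cycloidal, h=12: full span → s += 12 → s = 12.0000
seg 2 [61.9°–158°] dwell: s stays 12.0000
seg 3 [158°–360°] simple-harmonic, h=-11: θ=256.2° here. β=98.2, B=202. -11/2·(1 − cos(π·0.4861)) = -5.2606 → s = 6.7394
radial distance = base radius + s = 45 + 6.7394 = 51.7394

51.7394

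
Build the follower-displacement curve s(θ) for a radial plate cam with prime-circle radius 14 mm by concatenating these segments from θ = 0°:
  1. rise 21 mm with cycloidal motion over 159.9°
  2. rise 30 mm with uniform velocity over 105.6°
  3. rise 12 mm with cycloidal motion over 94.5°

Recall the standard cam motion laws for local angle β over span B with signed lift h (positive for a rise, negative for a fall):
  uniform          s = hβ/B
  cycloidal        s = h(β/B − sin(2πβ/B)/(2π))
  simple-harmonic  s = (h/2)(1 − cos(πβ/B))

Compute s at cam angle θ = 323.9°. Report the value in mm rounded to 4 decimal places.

seg 1 [0°–159.9°] cycloidal, h=21: full span → s += 21 → s = 21.0000
seg 2 [159.9°–265.5°] uniform, h=30: full span → s += 30 → s = 51.0000
seg 3 [265.5°–360°] cycloidal, h=12: θ=323.9° here. β=58.4, B=94.5. 12·(0.6180 − sin(2π·0.6180)/(2π)) = 8.7056 → s = 59.7056

59.7056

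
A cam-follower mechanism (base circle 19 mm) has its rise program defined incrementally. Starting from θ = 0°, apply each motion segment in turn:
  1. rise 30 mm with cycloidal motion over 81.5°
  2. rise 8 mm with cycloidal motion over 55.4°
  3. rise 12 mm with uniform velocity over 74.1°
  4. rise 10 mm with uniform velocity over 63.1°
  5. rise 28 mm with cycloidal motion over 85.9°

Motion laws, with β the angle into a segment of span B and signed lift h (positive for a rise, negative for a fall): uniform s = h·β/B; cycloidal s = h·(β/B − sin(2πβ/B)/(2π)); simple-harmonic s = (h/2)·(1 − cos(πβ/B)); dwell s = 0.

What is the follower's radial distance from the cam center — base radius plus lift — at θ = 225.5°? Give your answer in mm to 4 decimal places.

seg 1 [0°–81.5°] cycloidal, h=30: full span → s += 30 → s = 30.0000
seg 2 [81.5°–136.9°] cycloidal, h=8: full span → s += 8 → s = 38.0000
seg 3 [136.9°–211°] uniform, h=12: full span → s += 12 → s = 50.0000
seg 4 [211°–274.1°] uniform, h=10: θ=225.5° here. β=14.5, B=63.1. 10·14.5/63.1 = 2.2979 → s = 52.2979
radial distance = base radius + s = 19 + 52.2979 = 71.2979

71.2979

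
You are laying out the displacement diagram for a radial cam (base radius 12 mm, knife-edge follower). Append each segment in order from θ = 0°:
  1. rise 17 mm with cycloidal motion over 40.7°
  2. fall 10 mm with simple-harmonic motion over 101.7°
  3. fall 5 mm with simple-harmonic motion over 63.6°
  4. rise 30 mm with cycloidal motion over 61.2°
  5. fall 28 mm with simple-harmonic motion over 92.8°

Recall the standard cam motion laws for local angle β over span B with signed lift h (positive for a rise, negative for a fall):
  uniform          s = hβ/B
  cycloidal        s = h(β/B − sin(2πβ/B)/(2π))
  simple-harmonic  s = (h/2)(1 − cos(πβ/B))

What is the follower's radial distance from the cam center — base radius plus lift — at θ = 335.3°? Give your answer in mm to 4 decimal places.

seg 1 [0°–40.7°] cycloidal, h=17: full span → s += 17 → s = 17.0000
seg 2 [40.7°–142.4°] simple-harmonic, h=-10: full span → s += -10 → s = 7.0000
seg 3 [142.4°–206°] simple-harmonic, h=-5: full span → s += -5 → s = 2.0000
seg 4 [206°–267.2°] cycloidal, h=30: full span → s += 30 → s = 32.0000
seg 5 [267.2°–360°] simple-harmonic, h=-28: θ=335.3° here. β=68.1, B=92.8. -28/2·(1 − cos(π·0.7338)) = -23.3843 → s = 8.6157
radial distance = base radius + s = 12 + 8.6157 = 20.6157

20.6157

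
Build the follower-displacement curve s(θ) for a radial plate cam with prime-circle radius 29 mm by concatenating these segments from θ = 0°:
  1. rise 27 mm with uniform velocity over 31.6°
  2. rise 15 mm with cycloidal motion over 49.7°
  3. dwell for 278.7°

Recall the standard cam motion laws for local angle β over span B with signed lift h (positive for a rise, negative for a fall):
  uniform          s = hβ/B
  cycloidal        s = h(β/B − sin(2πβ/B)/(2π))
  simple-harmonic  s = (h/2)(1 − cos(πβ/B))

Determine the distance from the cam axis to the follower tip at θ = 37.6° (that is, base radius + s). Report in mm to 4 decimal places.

seg 1 [0°–31.6°] uniform, h=27: full span → s += 27 → s = 27.0000
seg 2 [31.6°–81.3°] cycloidal, h=15: θ=37.6° here. β=6, B=49.7. 15·(0.1207 − sin(2π·0.1207)/(2π)) = 0.1687 → s = 27.1687
radial distance = base radius + s = 29 + 27.1687 = 56.1687

56.1687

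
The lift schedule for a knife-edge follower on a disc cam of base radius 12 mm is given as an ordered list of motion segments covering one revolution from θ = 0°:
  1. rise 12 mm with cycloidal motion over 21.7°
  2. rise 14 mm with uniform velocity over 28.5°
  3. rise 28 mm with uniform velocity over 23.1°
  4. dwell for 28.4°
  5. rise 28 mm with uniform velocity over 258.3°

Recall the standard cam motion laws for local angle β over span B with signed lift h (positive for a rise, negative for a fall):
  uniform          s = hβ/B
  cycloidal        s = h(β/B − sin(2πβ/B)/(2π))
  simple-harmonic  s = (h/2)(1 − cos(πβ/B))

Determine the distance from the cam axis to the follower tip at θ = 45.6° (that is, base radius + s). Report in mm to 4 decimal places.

seg 1 [0°–21.7°] cycloidal, h=12: full span → s += 12 → s = 12.0000
seg 2 [21.7°–50.2°] uniform, h=14: θ=45.6° here. β=23.9, B=28.5. 14·23.9/28.5 = 11.7404 → s = 23.7404
radial distance = base radius + s = 12 + 23.7404 = 35.7404

35.7404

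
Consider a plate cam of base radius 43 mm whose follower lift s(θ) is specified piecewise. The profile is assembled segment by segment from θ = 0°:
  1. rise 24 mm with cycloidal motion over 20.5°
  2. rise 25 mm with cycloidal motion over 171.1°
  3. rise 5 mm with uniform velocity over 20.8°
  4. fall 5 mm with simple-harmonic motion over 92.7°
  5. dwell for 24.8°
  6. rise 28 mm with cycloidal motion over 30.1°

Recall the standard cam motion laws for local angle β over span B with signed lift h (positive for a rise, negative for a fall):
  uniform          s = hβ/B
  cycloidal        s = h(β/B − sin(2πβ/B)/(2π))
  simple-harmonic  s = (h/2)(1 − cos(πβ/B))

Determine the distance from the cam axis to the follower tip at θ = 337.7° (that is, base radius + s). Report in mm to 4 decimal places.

seg 1 [0°–20.5°] cycloidal, h=24: full span → s += 24 → s = 24.0000
seg 2 [20.5°–191.6°] cycloidal, h=25: full span → s += 25 → s = 49.0000
seg 3 [191.6°–212.4°] uniform, h=5: full span → s += 5 → s = 54.0000
seg 4 [212.4°–305.1°] simple-harmonic, h=-5: full span → s += -5 → s = 49.0000
seg 5 [305.1°–329.9°] dwell: s stays 49.0000
seg 6 [329.9°–360°] cycloidal, h=28: θ=337.7° here. β=7.8, B=30.1. 28·(0.2591 − sin(2π·0.2591)/(2π)) = 2.8068 → s = 51.8068
radial distance = base radius + s = 43 + 51.8068 = 94.8068

94.8068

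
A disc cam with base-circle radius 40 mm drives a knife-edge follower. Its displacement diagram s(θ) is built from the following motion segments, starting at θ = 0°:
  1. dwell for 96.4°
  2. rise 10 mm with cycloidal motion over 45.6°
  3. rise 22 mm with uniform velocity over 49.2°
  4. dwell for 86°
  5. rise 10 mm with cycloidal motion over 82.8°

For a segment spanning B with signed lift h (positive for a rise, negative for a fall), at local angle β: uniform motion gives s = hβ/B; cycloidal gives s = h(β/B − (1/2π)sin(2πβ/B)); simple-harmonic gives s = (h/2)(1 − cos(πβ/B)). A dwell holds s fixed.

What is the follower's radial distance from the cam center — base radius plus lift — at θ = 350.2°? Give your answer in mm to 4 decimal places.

seg 1 [0°–96.4°] dwell: s stays 0.0000
seg 2 [96.4°–142°] cycloidal, h=10: full span → s += 10 → s = 10.0000
seg 3 [142°–191.2°] uniform, h=22: full span → s += 22 → s = 32.0000
seg 4 [191.2°–277.2°] dwell: s stays 32.0000
seg 5 [277.2°–360°] cycloidal, h=10: θ=350.2° here. β=73, B=82.8. 10·(0.8816 − sin(2π·0.8816)/(2π)) = 9.8939 → s = 41.8939
radial distance = base radius + s = 40 + 41.8939 = 81.8939

81.8939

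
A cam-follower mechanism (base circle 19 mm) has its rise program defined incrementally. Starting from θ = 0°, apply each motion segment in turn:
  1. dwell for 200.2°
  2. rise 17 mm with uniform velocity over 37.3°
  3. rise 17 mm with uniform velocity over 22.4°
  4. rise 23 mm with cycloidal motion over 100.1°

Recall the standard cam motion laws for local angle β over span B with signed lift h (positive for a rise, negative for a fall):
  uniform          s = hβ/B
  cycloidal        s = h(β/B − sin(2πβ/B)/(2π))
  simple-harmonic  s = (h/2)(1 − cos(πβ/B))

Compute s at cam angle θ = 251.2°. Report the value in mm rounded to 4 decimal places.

seg 1 [0°–200.2°] dwell: s stays 0.0000
seg 2 [200.2°–237.5°] uniform, h=17: full span → s += 17 → s = 17.0000
seg 3 [237.5°–259.9°] uniform, h=17: θ=251.2° here. β=13.7, B=22.4. 17·13.7/22.4 = 10.3973 → s = 27.3973

27.3973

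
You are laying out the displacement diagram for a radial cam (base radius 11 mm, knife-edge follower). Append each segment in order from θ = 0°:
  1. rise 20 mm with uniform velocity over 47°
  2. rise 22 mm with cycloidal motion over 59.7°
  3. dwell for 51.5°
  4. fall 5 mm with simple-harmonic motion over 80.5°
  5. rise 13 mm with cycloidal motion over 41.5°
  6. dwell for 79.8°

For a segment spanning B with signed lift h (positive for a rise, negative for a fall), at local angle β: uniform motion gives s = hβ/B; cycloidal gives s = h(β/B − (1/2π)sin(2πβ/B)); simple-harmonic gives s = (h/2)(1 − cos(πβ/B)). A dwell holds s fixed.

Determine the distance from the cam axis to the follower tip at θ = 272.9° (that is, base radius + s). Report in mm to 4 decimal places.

seg 1 [0°–47°] uniform, h=20: full span → s += 20 → s = 20.0000
seg 2 [47°–106.7°] cycloidal, h=22: full span → s += 22 → s = 42.0000
seg 3 [106.7°–158.2°] dwell: s stays 42.0000
seg 4 [158.2°–238.7°] simple-harmonic, h=-5: full span → s += -5 → s = 37.0000
seg 5 [238.7°–280.2°] cycloidal, h=13: θ=272.9° here. β=34.2, B=41.5. 13·(0.8241 − sin(2π·0.8241)/(2π)) = 12.5621 → s = 49.5621
radial distance = base radius + s = 11 + 49.5621 = 60.5621

60.5621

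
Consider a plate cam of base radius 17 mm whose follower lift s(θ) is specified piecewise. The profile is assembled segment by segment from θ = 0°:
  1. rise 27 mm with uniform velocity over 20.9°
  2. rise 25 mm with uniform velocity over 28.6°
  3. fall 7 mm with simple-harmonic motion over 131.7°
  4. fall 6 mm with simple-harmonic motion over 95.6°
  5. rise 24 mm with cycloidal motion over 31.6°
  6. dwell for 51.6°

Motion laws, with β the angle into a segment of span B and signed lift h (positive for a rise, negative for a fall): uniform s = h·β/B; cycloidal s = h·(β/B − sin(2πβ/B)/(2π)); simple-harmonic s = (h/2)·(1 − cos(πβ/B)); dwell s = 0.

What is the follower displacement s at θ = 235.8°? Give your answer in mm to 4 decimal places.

seg 1 [0°–20.9°] uniform, h=27: full span → s += 27 → s = 27.0000
seg 2 [20.9°–49.5°] uniform, h=25: full span → s += 25 → s = 52.0000
seg 3 [49.5°–181.2°] simple-harmonic, h=-7: full span → s += -7 → s = 45.0000
seg 4 [181.2°–276.8°] simple-harmonic, h=-6: θ=235.8° here. β=54.6, B=95.6. -6/2·(1 − cos(π·0.5711)) = -3.6648 → s = 41.3352

41.3352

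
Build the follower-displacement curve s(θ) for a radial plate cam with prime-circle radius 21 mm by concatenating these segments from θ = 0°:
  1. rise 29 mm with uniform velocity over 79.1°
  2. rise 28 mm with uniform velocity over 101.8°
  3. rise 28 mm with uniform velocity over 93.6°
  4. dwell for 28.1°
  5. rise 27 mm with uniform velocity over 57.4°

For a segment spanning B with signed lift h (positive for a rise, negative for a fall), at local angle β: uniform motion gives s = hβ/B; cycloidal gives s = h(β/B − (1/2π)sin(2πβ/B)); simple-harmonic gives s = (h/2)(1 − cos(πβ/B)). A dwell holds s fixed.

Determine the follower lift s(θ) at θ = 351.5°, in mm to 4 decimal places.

seg 1 [0°–79.1°] uniform, h=29: full span → s += 29 → s = 29.0000
seg 2 [79.1°–180.9°] uniform, h=28: full span → s += 28 → s = 57.0000
seg 3 [180.9°–274.5°] uniform, h=28: full span → s += 28 → s = 85.0000
seg 4 [274.5°–302.6°] dwell: s stays 85.0000
seg 5 [302.6°–360°] uniform, h=27: θ=351.5° here. β=48.9, B=57.4. 27·48.9/57.4 = 23.0017 → s = 108.0017

108.0017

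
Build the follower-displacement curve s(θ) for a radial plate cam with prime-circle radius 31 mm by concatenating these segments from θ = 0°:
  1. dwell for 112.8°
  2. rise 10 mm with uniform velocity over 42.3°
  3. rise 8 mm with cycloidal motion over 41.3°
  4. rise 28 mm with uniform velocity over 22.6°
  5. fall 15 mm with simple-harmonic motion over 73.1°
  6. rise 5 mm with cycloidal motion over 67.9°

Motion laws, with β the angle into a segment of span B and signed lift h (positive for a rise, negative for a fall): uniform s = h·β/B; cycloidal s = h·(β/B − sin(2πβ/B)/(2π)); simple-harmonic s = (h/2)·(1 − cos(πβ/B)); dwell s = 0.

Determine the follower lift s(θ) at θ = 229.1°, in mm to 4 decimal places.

seg 1 [0°–112.8°] dwell: s stays 0.0000
seg 2 [112.8°–155.1°] uniform, h=10: full span → s += 10 → s = 10.0000
seg 3 [155.1°–196.4°] cycloidal, h=8: full span → s += 8 → s = 18.0000
seg 4 [196.4°–219°] uniform, h=28: full span → s += 28 → s = 46.0000
seg 5 [219°–292.1°] simple-harmonic, h=-15: θ=229.1° here. β=10.1, B=73.1. -15/2·(1 − cos(π·0.1382)) = -0.6955 → s = 45.3045

45.3045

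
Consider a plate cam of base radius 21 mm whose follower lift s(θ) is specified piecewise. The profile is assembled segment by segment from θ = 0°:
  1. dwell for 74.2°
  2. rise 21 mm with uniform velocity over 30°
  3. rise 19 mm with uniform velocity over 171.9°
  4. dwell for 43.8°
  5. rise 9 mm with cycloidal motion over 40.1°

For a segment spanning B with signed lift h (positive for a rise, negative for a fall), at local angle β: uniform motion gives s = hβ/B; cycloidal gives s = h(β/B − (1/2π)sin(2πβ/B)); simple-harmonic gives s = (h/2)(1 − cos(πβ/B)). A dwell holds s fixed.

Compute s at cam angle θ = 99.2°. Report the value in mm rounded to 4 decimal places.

seg 1 [0°–74.2°] dwell: s stays 0.0000
seg 2 [74.2°–104.2°] uniform, h=21: θ=99.2° here. β=25, B=30. 21·25/30 = 17.5000 → s = 17.5000

17.5000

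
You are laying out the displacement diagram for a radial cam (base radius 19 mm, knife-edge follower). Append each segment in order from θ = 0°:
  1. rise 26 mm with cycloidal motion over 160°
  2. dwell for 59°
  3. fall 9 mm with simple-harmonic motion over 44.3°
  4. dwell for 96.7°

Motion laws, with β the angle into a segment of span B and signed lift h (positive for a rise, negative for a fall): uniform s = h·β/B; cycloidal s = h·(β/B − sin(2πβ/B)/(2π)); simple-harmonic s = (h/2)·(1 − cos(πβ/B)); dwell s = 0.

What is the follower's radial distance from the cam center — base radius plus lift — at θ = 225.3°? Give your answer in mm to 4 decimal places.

seg 1 [0°–160°] cycloidal, h=26: full span → s += 26 → s = 26.0000
seg 2 [160°–219°] dwell: s stays 26.0000
seg 3 [219°–263.3°] simple-harmonic, h=-9: θ=225.3° here. β=6.3, B=44.3. -9/2·(1 − cos(π·0.1422)) = -0.4417 → s = 25.5583
radial distance = base radius + s = 19 + 25.5583 = 44.5583

44.5583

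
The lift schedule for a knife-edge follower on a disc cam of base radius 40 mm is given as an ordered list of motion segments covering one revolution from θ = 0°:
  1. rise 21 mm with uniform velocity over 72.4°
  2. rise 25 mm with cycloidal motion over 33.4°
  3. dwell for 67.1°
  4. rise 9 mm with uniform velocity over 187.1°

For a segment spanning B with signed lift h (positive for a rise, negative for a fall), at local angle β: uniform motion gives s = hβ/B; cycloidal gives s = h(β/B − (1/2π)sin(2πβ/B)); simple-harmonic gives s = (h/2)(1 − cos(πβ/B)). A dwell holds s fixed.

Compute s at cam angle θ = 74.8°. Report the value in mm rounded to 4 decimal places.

seg 1 [0°–72.4°] uniform, h=21: full span → s += 21 → s = 21.0000
seg 2 [72.4°–105.8°] cycloidal, h=25: θ=74.8° here. β=2.4, B=33.4. 25·(0.0719 − sin(2π·0.0719)/(2π)) = 0.0604 → s = 21.0604

21.0604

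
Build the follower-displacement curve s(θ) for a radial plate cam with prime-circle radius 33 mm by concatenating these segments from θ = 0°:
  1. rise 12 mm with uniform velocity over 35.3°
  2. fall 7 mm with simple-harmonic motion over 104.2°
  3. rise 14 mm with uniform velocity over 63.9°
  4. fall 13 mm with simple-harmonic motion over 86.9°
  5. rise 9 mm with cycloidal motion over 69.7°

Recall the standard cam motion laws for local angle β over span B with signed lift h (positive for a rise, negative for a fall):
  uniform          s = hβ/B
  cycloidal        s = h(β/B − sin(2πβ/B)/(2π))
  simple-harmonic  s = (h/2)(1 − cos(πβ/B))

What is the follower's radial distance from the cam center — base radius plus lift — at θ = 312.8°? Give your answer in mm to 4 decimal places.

seg 1 [0°–35.3°] uniform, h=12: full span → s += 12 → s = 12.0000
seg 2 [35.3°–139.5°] simple-harmonic, h=-7: full span → s += -7 → s = 5.0000
seg 3 [139.5°–203.4°] uniform, h=14: full span → s += 14 → s = 19.0000
seg 4 [203.4°–290.3°] simple-harmonic, h=-13: full span → s += -13 → s = 6.0000
seg 5 [290.3°–360°] cycloidal, h=9: θ=312.8° here. β=22.5, B=69.7. 9·(0.3228 − sin(2π·0.3228)/(2π)) = 1.6202 → s = 7.6202
radial distance = base radius + s = 33 + 7.6202 = 40.6202

40.6202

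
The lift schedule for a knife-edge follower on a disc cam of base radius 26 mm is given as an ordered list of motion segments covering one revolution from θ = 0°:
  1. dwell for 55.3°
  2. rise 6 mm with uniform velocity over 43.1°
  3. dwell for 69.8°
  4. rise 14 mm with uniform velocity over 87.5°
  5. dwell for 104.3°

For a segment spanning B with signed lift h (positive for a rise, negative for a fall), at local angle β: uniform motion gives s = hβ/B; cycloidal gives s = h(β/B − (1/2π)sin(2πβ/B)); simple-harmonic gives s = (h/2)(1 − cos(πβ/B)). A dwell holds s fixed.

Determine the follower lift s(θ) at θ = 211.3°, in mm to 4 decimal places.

seg 1 [0°–55.3°] dwell: s stays 0.0000
seg 2 [55.3°–98.4°] uniform, h=6: full span → s += 6 → s = 6.0000
seg 3 [98.4°–168.2°] dwell: s stays 6.0000
seg 4 [168.2°–255.7°] uniform, h=14: θ=211.3° here. β=43.1, B=87.5. 14·43.1/87.5 = 6.8960 → s = 12.8960

12.8960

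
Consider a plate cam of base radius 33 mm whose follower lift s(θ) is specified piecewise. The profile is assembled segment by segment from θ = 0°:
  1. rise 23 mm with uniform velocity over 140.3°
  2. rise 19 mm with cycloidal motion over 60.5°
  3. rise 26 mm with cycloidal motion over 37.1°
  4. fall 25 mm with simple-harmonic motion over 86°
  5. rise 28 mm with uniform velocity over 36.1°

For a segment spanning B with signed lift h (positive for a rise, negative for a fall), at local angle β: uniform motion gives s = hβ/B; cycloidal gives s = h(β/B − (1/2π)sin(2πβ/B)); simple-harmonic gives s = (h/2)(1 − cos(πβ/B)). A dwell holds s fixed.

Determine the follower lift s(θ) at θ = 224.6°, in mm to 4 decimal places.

seg 1 [0°–140.3°] uniform, h=23: full span → s += 23 → s = 23.0000
seg 2 [140.3°–200.8°] cycloidal, h=19: full span → s += 19 → s = 42.0000
seg 3 [200.8°–237.9°] cycloidal, h=26: θ=224.6° here. β=23.8, B=37.1. 26·(0.6415 − sin(2π·0.6415)/(2π)) = 19.8925 → s = 61.8925

61.8925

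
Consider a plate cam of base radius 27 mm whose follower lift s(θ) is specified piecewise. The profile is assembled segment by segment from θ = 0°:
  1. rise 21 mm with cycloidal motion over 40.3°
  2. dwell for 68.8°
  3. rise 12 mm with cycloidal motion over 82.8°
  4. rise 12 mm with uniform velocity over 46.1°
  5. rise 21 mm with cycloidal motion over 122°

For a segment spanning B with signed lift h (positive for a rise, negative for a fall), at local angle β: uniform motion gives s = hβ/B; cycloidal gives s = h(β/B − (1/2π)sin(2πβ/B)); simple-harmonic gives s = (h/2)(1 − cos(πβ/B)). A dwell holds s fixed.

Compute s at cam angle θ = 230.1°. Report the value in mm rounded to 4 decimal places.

seg 1 [0°–40.3°] cycloidal, h=21: full span → s += 21 → s = 21.0000
seg 2 [40.3°–109.1°] dwell: s stays 21.0000
seg 3 [109.1°–191.9°] cycloidal, h=12: full span → s += 12 → s = 33.0000
seg 4 [191.9°–238°] uniform, h=12: θ=230.1° here. β=38.2, B=46.1. 12·38.2/46.1 = 9.9436 → s = 42.9436

42.9436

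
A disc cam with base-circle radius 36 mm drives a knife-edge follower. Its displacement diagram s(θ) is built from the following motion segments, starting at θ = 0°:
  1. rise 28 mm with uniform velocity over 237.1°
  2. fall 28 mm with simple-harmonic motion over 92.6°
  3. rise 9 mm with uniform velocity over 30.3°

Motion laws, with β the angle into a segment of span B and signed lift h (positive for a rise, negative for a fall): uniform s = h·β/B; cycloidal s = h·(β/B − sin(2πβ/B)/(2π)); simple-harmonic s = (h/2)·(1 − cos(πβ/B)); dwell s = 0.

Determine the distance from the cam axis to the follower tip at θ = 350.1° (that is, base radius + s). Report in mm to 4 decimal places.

seg 1 [0°–237.1°] uniform, h=28: full span → s += 28 → s = 28.0000
seg 2 [237.1°–329.7°] simple-harmonic, h=-28: full span → s += -28 → s = 0.0000
seg 3 [329.7°–360°] uniform, h=9: θ=350.1° here. β=20.4, B=30.3. 9·20.4/30.3 = 6.0594 → s = 6.0594
radial distance = base radius + s = 36 + 6.0594 = 42.0594

42.0594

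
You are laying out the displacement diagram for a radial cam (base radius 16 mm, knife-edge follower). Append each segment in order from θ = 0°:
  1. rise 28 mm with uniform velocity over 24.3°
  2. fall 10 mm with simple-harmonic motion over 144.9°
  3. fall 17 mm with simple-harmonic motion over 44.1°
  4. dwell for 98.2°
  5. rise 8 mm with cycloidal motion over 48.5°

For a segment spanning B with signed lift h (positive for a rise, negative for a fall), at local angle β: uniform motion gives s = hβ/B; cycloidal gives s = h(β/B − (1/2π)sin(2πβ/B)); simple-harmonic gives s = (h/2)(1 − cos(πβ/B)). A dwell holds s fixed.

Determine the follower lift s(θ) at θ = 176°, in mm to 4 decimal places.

seg 1 [0°–24.3°] uniform, h=28: full span → s += 28 → s = 28.0000
seg 2 [24.3°–169.2°] simple-harmonic, h=-10: full span → s += -10 → s = 18.0000
seg 3 [169.2°–213.3°] simple-harmonic, h=-17: θ=176° here. β=6.8, B=44.1. -17/2·(1 − cos(π·0.1542)) = -0.9780 → s = 17.0220

17.0220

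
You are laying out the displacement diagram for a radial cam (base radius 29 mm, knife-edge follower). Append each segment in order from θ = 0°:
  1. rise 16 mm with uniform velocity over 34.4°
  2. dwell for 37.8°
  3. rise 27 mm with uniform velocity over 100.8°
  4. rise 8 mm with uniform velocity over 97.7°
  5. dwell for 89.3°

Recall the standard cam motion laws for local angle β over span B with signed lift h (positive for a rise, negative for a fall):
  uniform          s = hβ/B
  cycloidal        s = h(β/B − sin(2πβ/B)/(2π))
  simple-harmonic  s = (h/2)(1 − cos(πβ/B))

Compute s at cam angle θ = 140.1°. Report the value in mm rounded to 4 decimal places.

seg 1 [0°–34.4°] uniform, h=16: full span → s += 16 → s = 16.0000
seg 2 [34.4°–72.2°] dwell: s stays 16.0000
seg 3 [72.2°–173°] uniform, h=27: θ=140.1° here. β=67.9, B=100.8. 27·67.9/100.8 = 18.1875 → s = 34.1875

34.1875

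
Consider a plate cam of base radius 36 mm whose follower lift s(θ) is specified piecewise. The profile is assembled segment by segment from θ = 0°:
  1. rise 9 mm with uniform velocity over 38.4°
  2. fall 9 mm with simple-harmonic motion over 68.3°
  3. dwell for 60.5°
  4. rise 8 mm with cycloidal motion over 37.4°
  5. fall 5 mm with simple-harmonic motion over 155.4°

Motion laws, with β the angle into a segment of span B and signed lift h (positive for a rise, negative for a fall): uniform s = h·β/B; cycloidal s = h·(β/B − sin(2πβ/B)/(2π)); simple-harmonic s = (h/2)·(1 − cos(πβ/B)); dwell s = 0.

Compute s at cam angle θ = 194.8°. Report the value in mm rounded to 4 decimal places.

seg 1 [0°–38.4°] uniform, h=9: full span → s += 9 → s = 9.0000
seg 2 [38.4°–106.7°] simple-harmonic, h=-9: full span → s += -9 → s = 0.0000
seg 3 [106.7°–167.2°] dwell: s stays 0.0000
seg 4 [167.2°–204.6°] cycloidal, h=8: θ=194.8° here. β=27.6, B=37.4. 8·(0.7380 − sin(2π·0.7380)/(2π)) = 7.1733 → s = 7.1733

7.1733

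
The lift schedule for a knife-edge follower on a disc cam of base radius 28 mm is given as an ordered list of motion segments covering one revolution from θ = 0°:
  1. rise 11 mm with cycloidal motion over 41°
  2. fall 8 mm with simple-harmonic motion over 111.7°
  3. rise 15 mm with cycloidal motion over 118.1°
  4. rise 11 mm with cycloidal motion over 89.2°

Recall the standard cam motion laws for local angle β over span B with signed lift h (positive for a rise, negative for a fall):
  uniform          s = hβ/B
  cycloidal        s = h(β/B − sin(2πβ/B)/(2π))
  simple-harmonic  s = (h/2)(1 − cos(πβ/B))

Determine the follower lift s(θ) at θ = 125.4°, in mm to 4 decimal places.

seg 1 [0°–41°] cycloidal, h=11: full span → s += 11 → s = 11.0000
seg 2 [41°–152.7°] simple-harmonic, h=-8: θ=125.4° here. β=84.4, B=111.7. -8/2·(1 − cos(π·0.7556)) = -6.8777 → s = 4.1223

4.1223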